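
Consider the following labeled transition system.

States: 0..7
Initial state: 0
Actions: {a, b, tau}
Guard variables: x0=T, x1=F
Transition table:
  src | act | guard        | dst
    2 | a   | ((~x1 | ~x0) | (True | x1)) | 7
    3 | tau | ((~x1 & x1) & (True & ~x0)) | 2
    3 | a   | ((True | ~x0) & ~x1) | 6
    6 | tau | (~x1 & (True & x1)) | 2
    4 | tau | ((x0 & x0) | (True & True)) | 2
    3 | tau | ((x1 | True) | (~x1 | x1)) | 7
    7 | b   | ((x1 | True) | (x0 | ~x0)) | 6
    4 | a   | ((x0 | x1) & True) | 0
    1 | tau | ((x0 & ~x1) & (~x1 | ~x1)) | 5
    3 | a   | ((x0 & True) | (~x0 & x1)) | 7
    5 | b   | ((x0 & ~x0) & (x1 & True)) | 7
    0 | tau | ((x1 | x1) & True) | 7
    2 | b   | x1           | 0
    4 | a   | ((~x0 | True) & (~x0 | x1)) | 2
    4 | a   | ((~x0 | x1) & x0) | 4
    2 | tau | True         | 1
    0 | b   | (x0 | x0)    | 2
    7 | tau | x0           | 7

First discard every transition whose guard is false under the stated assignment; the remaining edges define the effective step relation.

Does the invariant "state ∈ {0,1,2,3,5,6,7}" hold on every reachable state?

Answer: INVARIANT HOLDS

Working:
Allowed set {0,1,2,3,5,6,7}
R = {0,1,2,5,6,7}
  0: ok
  1: ok
  2: ok
  5: ok
  6: ok
  7: ok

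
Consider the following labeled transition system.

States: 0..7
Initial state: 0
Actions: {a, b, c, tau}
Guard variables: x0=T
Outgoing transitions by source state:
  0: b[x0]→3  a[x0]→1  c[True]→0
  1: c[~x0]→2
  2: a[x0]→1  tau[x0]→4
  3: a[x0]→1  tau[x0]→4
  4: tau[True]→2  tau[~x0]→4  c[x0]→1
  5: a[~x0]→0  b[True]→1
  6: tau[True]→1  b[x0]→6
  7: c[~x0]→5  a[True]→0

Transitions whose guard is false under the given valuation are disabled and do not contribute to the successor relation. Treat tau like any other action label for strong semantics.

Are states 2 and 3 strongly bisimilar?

Bisimulation quotient by refinement:
  π0 = {{0,1,2,3,4,5,6,7}}
  π1 = {{0},{1},{2,3},{4},{5},{6},{7}}
Fixed point at round 2; 7 class(es).
[2]={2,3}  [3]={2,3}

Answer: BISIMILAR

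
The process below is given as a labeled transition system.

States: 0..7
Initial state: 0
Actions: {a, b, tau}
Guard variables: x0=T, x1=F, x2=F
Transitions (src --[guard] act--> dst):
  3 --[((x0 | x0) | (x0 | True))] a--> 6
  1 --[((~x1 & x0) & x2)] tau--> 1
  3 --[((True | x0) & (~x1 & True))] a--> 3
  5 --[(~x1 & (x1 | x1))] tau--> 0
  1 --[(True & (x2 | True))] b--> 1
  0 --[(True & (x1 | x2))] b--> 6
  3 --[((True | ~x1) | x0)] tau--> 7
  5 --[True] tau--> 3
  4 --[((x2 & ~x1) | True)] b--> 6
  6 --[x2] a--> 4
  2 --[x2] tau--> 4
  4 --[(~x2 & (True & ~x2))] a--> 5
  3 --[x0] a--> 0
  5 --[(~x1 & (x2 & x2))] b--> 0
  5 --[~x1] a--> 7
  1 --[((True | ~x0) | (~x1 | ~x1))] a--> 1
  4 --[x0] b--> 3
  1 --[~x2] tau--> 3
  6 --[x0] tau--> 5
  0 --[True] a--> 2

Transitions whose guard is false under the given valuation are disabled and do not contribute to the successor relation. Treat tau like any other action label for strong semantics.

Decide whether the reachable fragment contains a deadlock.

Reachable = {0,2}
  0: a→2  [1 exit(s)]
  2: ∅  [deadlock]
witness 2: a

Answer: DEADLOCK at state 2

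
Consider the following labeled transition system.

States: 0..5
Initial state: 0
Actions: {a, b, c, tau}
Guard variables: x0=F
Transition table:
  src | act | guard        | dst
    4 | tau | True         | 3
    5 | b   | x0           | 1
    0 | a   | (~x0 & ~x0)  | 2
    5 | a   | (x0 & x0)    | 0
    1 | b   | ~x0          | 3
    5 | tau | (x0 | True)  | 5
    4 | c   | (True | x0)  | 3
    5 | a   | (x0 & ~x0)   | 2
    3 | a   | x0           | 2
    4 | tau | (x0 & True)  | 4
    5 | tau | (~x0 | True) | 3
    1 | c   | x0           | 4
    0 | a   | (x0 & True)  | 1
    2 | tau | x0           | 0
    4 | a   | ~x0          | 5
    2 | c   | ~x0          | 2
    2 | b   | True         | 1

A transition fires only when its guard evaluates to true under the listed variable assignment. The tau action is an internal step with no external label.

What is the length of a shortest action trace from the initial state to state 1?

Layered search for 1:
  depth 0: {0}
  depth 1: {2}
  depth 2: {1}
1 enters at depth 2; path a·b

Answer: 2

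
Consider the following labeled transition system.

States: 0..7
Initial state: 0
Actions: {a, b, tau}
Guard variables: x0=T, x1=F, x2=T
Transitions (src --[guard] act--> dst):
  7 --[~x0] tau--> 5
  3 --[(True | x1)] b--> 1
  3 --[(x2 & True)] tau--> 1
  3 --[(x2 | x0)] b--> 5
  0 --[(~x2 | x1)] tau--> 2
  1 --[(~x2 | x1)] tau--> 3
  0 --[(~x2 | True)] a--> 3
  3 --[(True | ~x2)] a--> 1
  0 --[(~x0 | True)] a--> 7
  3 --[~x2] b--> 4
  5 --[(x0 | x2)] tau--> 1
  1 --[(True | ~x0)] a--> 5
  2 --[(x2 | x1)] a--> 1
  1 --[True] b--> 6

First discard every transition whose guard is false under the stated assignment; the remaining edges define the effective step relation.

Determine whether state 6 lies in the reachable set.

Answer: REACHABLE

Trace:
Guard filter leaves 10 enabled edge(s).
L0 = {0}
L1 = {3,7}  now seen {0,3,7}
L2 = {1,5}  now seen {0,1,3,5,7}
L3 = {6}  now seen {0,1,3,5,6,7}
R = {0,1,3,5,6,7}
trace reaching 6: a·b·b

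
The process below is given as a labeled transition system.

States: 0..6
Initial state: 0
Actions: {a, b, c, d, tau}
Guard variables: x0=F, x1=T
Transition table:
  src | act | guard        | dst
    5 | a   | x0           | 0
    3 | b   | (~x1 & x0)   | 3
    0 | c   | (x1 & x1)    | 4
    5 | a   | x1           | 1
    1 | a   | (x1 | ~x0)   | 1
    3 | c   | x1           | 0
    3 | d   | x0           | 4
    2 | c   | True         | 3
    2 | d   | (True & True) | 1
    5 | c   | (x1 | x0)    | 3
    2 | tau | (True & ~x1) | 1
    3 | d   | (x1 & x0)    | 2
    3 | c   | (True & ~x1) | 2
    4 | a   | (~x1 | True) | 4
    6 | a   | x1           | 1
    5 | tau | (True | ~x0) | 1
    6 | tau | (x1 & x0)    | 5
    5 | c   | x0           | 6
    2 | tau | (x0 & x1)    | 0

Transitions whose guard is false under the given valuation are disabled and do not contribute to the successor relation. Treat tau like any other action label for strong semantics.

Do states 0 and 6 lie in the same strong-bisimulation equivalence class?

Answer: NOT BISIMILAR

Trace:
Bisimulation quotient by refinement:
  P[0] = {{0,1,2,3,4,5,6}}
  P[1] = {{0,3},{1,4,6},{2},{5}}
  P[2] = {{0},{1,4,6},{2},{3},{5}}
stable after 3 split(s): 5 block(s)
class of 0: {0}; class of 6: {1,4,6}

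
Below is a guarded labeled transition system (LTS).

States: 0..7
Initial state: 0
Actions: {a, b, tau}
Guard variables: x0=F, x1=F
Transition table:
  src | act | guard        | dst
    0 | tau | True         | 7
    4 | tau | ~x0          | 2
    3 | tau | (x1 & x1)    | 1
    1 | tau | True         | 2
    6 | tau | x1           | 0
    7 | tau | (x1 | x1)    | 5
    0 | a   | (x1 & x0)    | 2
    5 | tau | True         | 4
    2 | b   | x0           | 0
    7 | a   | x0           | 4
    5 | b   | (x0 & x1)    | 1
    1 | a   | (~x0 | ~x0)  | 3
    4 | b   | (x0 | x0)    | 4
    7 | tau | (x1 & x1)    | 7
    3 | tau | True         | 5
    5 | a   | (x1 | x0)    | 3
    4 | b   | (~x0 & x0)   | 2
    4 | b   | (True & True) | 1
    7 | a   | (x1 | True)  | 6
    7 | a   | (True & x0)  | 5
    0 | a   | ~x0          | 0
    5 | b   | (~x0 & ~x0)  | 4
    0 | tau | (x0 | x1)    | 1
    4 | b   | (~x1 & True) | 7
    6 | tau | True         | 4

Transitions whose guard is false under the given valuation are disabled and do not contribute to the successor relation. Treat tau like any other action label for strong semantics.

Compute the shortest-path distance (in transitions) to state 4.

Answer: 3

Analysis:
BFS to 4:
  L0 = {0}
  L1 = {7}
  L2 = {6}
  L3 = {4}
first hit 4 at d=3 via tau·a·tau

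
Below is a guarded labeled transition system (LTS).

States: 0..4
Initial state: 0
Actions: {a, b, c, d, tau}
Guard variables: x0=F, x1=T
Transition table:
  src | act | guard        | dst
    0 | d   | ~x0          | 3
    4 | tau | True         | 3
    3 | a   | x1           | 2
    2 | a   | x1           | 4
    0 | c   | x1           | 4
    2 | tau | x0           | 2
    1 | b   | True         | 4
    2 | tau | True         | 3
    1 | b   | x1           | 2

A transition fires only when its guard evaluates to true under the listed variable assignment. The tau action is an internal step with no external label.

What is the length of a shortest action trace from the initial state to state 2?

BFS to 2:
  Layer 0: {0}
  Layer 1: {3,4}
  Layer 2: {2}
depth(2)=2, e.g. d·a

Answer: 2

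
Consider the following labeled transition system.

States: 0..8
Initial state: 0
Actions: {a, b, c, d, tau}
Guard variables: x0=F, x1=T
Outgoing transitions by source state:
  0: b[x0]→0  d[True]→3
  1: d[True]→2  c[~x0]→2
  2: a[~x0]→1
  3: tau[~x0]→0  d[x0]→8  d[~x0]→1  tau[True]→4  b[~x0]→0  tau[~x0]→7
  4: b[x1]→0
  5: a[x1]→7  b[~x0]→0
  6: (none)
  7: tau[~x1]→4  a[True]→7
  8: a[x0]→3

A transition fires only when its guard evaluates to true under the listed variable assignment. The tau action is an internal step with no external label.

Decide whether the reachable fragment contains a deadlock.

Answer: DEADLOCK-FREE

Working:
R = {0,1,2,3,4,7}
  0: d→3  [1 exit(s)]
  1: c→2  d→2  [2 exit(s)]
  2: a→1  [1 exit(s)]
  3: b→0  d→1  tau→0  tau→4  tau→7  [5 exit(s)]
  4: b→0  [1 exit(s)]
  7: a→7  [1 exit(s)]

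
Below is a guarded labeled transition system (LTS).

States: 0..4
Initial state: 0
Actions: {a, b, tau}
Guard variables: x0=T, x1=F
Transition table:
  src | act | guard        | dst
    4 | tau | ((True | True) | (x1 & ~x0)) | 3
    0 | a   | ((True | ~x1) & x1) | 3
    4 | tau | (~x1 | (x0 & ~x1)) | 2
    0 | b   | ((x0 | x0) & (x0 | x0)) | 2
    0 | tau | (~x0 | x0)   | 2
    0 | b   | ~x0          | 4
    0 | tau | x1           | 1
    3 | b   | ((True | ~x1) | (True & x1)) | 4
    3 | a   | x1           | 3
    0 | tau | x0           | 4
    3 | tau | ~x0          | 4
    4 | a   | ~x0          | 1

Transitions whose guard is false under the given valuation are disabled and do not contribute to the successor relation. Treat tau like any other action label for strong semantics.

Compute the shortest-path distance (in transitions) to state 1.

Layered search for 1:
  Layer 0: {0}
  Layer 1: {2,4}
  Layer 2: {3}
1 never appears.

Answer: UNREACHABLE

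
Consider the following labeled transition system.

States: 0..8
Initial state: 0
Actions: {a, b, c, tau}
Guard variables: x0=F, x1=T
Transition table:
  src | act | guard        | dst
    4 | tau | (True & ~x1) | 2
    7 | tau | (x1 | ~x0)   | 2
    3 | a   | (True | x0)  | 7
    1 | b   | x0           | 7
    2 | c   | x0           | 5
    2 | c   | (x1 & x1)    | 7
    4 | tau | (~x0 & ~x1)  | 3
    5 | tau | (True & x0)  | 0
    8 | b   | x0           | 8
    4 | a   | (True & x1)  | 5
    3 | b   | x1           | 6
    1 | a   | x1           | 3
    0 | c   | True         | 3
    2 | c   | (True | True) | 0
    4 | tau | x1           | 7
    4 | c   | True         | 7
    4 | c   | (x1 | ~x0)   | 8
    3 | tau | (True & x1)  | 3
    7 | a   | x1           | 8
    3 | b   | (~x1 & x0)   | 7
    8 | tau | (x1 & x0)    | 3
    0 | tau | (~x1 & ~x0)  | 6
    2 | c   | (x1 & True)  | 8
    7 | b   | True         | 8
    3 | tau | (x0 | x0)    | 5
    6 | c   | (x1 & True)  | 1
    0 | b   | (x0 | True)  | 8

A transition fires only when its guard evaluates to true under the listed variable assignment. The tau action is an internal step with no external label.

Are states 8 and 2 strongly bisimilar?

Compute ~ classes (split until stable):
  round 0: {{0,1,2,3,4,5,6,7,8}}
  round 1: {{0},{1},{2,6},{3,7},{4},{5,8}}
  round 2: {{0},{1},{2},{3},{4},{5,8},{6},{7}}
stable after 3 split(s): 8 block(s)
class of 8: {5,8}; class of 2: {2}

Answer: NOT BISIMILAR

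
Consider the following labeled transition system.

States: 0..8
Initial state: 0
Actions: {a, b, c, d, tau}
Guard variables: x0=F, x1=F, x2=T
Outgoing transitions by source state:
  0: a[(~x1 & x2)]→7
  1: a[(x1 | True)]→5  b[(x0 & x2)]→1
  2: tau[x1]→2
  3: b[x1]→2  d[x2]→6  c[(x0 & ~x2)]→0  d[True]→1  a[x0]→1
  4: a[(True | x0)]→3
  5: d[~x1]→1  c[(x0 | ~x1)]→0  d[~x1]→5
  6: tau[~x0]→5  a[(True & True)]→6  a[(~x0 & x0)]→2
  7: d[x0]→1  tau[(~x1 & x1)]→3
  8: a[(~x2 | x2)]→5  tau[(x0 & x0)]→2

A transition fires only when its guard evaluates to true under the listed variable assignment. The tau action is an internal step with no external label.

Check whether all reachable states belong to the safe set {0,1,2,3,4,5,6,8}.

Answer: INVARIANT VIOLATED at state 7

Analysis:
Safe = {0,1,2,3,4,5,6,8}
Reach set: {0,7}
  0: ok
  7: outside
witness against invariant: a → 7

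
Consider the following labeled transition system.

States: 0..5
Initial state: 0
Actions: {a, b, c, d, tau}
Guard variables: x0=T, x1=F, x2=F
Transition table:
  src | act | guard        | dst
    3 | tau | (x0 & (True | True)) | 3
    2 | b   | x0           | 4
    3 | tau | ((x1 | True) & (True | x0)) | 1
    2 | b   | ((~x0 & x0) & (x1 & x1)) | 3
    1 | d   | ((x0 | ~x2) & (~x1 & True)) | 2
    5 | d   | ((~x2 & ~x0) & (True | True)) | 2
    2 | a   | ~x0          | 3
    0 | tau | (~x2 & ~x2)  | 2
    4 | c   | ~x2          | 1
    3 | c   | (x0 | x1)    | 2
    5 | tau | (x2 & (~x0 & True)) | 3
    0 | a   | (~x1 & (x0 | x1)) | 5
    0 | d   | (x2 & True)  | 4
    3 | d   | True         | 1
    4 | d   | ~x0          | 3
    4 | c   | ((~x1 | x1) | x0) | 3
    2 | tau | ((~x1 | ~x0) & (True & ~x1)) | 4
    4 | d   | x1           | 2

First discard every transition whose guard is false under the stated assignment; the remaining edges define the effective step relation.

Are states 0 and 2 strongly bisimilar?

Refine partition for ~:
  round 0: {{0,1,2,3,4,5}}
  round 1: {{0},{1},{2},{3},{4},{5}}
Fixed point at round 2; 6 class(es).
[0]={0}  [2]={2}

Answer: NOT BISIMILAR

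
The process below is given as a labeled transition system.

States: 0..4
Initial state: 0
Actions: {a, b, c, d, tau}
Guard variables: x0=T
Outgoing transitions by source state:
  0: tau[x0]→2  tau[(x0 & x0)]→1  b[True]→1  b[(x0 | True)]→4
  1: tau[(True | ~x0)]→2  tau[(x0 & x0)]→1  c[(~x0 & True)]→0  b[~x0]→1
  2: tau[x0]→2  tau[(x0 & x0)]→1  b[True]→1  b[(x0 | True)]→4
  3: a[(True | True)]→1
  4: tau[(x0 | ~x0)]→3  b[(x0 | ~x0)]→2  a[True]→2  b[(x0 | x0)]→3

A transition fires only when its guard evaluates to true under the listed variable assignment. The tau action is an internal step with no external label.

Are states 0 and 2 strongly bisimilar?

Compute ~ classes (split until stable):
  round 0: {{0,1,2,3,4}}
  round 1: {{0,2},{1},{3},{4}}
4 equivalence class(es) (converged in 2)
0∈{0,2}, 2∈{0,2}

Answer: BISIMILAR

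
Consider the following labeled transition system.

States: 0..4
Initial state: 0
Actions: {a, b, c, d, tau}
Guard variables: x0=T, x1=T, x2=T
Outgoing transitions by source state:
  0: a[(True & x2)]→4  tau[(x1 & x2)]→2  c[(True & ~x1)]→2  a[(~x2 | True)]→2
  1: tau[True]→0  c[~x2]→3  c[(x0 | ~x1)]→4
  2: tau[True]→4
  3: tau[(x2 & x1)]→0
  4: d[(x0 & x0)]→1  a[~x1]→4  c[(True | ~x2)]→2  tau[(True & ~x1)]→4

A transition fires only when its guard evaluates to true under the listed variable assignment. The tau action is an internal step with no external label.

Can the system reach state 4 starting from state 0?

Answer: REACHABLE

Analysis:
After dropping false guards: 9 live edges.
depth 0: {0}
depth 1: {2,4}  now seen {0,2,4}
depth 2: {1}  now seen {0,1,2,4}
R = {0,1,2,4}
trace reaching 4: a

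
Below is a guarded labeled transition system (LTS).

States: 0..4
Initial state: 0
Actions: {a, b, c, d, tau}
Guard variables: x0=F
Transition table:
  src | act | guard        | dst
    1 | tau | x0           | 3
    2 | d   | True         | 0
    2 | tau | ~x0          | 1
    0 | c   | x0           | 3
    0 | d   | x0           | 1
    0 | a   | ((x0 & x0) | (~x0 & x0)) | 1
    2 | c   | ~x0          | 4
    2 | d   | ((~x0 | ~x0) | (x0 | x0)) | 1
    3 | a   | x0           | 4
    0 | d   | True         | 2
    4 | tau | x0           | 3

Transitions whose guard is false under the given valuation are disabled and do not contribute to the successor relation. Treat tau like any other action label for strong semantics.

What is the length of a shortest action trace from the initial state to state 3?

Answer: UNREACHABLE

Analysis:
BFS to 3:
  L0 = {0}
  L1 = {2}
  L2 = {1,4}
3 never appears.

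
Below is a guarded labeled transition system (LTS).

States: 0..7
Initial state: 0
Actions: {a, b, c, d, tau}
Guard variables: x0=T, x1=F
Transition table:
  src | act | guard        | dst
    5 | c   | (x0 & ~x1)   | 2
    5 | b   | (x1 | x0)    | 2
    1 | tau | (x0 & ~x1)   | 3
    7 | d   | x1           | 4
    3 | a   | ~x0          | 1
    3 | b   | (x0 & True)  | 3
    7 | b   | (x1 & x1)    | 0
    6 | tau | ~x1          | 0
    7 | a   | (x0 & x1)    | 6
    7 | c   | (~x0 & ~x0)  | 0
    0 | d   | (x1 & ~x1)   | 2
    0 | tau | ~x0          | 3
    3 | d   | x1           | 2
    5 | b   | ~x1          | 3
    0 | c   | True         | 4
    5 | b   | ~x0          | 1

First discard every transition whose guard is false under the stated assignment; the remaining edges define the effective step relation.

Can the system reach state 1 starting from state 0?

Answer: UNREACHABLE

Working:
7 transition(s) survive guard evaluation.
Layer 0: {0}
Layer 1: {4}  now seen {0,4}
R = {0,4}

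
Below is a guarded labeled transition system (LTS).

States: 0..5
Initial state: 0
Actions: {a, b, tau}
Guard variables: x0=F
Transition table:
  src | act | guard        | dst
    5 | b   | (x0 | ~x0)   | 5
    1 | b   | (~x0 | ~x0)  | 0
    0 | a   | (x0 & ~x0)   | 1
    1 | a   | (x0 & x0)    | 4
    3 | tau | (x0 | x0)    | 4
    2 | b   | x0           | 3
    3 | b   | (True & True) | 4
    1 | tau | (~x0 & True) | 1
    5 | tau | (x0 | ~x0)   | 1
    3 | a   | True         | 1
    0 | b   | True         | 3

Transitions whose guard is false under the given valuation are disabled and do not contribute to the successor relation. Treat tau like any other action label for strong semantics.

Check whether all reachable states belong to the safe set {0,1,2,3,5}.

Answer: INVARIANT VIOLATED at state 4

Trace:
Inv-set: {0,1,2,3,5}
Reach set: {0,1,3,4}
  0: ✓
  1: ✓
  3: ✓
  4: outside
witness against invariant: b·b → 4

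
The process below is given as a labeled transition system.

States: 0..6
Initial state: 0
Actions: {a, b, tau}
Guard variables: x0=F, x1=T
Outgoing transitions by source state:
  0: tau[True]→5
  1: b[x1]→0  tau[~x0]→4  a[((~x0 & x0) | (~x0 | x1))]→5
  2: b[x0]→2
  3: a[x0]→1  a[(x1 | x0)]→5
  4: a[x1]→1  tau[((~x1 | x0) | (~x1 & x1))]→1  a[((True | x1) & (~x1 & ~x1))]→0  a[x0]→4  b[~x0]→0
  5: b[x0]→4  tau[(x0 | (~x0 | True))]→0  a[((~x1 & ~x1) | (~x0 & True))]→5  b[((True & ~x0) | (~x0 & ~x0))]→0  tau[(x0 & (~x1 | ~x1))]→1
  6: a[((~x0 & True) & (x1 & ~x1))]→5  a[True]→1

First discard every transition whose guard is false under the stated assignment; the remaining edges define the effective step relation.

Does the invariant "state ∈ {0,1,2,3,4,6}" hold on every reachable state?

Answer: INVARIANT VIOLATED at state 5

Trace:
Safe = {0,1,2,3,4,6}
R = {0,5}
  0: safe
  5: outside
counterexample path to 5: tau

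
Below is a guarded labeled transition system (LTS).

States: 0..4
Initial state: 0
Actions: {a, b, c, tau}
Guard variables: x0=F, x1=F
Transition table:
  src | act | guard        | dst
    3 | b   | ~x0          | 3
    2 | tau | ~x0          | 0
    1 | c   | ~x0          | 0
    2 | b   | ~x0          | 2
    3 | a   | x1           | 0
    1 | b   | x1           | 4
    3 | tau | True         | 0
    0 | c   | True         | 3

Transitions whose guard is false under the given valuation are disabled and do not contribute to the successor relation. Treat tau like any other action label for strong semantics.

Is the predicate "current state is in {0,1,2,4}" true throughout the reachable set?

Answer: INVARIANT VIOLATED at state 3

Working:
Allowed set {0,1,2,4}
Reachable = {0,3}
  0: ok
  3: outside
reach 3 via c — violates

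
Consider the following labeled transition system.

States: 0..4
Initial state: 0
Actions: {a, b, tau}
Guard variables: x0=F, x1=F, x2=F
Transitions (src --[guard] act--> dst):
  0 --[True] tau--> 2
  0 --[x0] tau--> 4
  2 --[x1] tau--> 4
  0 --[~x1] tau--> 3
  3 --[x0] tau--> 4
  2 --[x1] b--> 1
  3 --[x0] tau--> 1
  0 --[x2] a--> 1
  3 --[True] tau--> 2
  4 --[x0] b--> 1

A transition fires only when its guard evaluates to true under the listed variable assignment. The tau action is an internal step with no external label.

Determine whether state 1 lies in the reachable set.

3 transition(s) survive guard evaluation.
depth 0: {0}
depth 1: {2,3}  now seen {0,2,3}
Reachable = {0,2,3}

Answer: UNREACHABLE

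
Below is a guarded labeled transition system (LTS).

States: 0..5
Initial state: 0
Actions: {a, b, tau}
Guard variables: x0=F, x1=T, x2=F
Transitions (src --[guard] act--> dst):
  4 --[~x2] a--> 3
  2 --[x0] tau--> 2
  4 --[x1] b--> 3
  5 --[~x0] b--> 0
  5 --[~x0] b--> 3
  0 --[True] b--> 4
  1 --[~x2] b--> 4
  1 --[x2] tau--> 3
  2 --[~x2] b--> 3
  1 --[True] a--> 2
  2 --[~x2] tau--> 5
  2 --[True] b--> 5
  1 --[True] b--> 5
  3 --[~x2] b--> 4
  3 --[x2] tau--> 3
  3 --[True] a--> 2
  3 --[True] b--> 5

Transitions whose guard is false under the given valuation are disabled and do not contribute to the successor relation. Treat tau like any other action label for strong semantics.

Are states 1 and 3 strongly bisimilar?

Answer: BISIMILAR

Trace:
Refine partition for ~:
  P[0] = {{0,1,2,3,4,5}}
  P[1] = {{0,5},{1,3,4},{2}}
  P[2] = {{0},{1,3},{2},{4},{5}}
5 equivalence class(es) (converged in 3)
class of 1: {1,3}; class of 3: {1,3}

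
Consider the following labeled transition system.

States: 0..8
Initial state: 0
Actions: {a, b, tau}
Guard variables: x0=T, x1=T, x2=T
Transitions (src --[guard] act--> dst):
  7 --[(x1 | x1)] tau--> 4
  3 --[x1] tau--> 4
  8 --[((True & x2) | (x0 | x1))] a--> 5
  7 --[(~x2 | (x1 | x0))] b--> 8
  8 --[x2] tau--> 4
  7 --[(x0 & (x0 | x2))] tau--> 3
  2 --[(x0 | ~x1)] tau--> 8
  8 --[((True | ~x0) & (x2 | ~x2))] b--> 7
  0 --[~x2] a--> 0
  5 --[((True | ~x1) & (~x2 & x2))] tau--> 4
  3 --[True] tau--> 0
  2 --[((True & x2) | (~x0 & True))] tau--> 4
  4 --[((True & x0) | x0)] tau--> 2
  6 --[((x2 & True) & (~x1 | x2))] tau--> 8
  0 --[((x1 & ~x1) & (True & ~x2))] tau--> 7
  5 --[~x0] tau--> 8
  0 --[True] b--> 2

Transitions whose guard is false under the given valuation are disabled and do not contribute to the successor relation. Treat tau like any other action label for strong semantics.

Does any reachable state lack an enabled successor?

Answer: DEADLOCK at state 5

Analysis:
Reach set: {0,2,3,4,5,7,8}
  0: b→2  [1 out]
  2: tau→4  tau→8  [2 out]
  3: tau→0  tau→4  [2 out]
  4: tau→2  [1 out]
  5: ∅  [STUCK]
  7: b→8  tau→3  tau→4  [3 out]
  8: a→5  b→7  tau→4  [3 out]
Path to 5: b·tau·a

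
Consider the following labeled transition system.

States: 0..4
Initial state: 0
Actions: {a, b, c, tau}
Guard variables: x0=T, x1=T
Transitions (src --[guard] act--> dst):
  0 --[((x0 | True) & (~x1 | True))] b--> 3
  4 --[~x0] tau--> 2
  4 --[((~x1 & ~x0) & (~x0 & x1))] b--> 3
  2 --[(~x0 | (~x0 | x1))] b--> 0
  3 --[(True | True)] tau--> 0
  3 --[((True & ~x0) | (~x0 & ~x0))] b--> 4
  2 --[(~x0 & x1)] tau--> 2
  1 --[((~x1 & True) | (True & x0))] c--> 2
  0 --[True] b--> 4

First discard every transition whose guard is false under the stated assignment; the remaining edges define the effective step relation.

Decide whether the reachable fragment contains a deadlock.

Reachable = {0,3,4}
  0: b→3  b→4  [2 exit(s)]
  3: tau→0  [1 exit(s)]
  4: ∅  [deadlock]
witness 4: b

Answer: DEADLOCK at state 4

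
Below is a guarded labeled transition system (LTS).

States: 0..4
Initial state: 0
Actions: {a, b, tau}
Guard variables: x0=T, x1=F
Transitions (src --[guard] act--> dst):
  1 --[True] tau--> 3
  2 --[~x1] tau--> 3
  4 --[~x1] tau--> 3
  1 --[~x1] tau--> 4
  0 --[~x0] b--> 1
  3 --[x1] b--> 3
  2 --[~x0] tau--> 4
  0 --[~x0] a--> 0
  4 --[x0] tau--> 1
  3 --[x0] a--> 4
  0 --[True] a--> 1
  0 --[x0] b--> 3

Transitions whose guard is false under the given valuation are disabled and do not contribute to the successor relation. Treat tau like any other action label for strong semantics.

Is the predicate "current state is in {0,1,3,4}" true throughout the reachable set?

Inv-set: {0,1,3,4}
Reachable = {0,1,3,4}
  0: ✓
  1: ✓
  3: ✓
  4: ✓

Answer: INVARIANT HOLDS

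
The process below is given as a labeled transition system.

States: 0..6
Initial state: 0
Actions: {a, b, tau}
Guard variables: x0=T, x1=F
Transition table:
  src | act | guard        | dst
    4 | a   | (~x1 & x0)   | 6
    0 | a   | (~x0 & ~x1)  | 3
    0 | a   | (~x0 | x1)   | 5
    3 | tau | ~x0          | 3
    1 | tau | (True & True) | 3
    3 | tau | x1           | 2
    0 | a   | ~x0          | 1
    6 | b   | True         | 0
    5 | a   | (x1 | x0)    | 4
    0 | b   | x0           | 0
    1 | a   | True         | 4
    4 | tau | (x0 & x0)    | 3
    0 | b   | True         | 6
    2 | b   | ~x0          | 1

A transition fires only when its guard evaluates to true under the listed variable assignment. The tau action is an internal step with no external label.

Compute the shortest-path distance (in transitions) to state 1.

Answer: UNREACHABLE

Analysis:
Layered search for 1:
  L0 = {0}
  L1 = {6}
1 never appears.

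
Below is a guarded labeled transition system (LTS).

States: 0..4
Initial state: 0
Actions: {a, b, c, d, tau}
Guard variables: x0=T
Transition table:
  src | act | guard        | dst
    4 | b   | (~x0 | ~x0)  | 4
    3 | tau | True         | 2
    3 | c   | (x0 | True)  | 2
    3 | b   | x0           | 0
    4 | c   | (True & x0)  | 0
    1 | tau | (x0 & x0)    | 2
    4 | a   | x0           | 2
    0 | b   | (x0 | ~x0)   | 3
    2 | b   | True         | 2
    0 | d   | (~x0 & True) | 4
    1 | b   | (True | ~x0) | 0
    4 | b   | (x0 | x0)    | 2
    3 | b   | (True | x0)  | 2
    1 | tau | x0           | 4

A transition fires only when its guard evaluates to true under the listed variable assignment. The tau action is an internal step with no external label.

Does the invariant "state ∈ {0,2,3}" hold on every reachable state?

Safe = {0,2,3}
R = {0,2,3}
  0: ok
  2: ok
  3: ok

Answer: INVARIANT HOLDS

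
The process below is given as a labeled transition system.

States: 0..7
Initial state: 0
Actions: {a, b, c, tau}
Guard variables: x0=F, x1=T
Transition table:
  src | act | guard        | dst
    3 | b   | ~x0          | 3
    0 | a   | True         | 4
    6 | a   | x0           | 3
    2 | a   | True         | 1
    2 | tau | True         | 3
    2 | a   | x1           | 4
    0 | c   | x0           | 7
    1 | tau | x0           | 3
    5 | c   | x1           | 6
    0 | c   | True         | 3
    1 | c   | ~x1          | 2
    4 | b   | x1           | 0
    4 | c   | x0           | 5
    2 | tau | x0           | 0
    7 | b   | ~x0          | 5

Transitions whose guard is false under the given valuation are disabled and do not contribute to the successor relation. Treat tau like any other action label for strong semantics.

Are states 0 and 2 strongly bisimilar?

Compute ~ classes (split until stable):
  P[0] = {{0,1,2,3,4,5,6,7}}
  P[1] = {{0},{1,6},{2},{3,4,7},{5}}
  P[2] = {{0},{1,6},{2},{3},{4},{5},{7}}
stable after 3 split(s): 7 block(s)
0∈{0}, 2∈{2}

Answer: NOT BISIMILAR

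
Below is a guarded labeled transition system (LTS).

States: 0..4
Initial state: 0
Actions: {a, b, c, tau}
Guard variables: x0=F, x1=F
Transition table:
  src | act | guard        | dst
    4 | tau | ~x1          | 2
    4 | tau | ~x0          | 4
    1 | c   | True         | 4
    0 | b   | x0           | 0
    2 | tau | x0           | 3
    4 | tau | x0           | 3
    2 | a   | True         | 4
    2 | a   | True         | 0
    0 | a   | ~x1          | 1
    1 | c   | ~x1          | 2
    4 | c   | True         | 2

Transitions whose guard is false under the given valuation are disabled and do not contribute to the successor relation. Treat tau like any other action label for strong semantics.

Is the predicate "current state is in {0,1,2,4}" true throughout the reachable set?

Safe = {0,1,2,4}
R = {0,1,2,4}
  0: ✓
  1: ✓
  2: ✓
  4: ✓

Answer: INVARIANT HOLDS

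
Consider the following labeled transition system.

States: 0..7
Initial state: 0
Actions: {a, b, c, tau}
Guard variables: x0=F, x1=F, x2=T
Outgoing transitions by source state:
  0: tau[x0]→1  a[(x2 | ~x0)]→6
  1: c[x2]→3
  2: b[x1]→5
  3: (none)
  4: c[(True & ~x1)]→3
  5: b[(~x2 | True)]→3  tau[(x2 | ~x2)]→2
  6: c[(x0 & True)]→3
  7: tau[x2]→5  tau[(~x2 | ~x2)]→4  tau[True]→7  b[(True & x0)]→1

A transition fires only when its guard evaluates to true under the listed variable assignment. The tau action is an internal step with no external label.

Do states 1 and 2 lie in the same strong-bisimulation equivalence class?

Answer: NOT BISIMILAR

Working:
Refine partition for ~:
  π0 = {{0,1,2,3,4,5,6,7}}
  π1 = {{0},{1,4},{2,3,6},{5},{7}}
5 equivalence class(es) (converged in 2)
[1]={1,4}  [2]={2,3,6}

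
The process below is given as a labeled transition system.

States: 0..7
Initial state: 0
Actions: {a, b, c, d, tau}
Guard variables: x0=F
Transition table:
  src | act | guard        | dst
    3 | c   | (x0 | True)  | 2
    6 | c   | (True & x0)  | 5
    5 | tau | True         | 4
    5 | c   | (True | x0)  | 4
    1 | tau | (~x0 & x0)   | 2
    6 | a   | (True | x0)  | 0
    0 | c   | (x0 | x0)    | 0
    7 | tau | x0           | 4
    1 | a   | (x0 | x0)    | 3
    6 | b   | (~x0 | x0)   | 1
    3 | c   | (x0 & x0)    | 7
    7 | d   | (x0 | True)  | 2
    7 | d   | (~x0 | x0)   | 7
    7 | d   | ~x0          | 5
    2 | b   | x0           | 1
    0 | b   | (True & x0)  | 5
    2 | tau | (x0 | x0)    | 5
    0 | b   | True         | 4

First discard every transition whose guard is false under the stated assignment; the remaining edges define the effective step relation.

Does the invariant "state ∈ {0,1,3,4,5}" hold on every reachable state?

Allowed set {0,1,3,4,5}
Reach set: {0,4}
  0: ok
  4: ok

Answer: INVARIANT HOLDS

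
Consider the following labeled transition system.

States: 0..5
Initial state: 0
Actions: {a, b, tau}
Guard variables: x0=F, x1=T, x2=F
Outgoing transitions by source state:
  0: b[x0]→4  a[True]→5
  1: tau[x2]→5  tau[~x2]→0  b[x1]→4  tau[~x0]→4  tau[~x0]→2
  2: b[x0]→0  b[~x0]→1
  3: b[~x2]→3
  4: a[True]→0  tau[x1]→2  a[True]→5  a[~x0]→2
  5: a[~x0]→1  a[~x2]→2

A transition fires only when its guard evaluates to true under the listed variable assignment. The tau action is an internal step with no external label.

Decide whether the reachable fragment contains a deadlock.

R = {0,1,2,4,5}
  0: a→5  [1 out]
  1: b→4  tau→0  tau→2  tau→4  [4 out]
  2: b→1  [1 out]
  4: a→0  a→2  a→5  tau→2  [4 out]
  5: a→1  a→2  [2 out]

Answer: DEADLOCK-FREE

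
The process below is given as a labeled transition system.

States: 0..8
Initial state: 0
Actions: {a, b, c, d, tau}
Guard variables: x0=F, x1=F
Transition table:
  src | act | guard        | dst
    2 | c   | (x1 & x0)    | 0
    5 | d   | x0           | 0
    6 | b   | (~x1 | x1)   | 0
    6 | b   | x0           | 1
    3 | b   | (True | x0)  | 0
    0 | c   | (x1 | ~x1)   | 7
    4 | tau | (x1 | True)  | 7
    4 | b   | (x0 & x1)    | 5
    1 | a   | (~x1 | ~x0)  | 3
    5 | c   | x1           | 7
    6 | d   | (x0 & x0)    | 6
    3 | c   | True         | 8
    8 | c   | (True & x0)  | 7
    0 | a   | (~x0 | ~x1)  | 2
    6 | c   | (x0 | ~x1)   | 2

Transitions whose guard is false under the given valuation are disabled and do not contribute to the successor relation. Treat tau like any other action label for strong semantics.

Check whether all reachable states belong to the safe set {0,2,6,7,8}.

Answer: INVARIANT HOLDS

Analysis:
Inv-set: {0,2,6,7,8}
Reachable = {0,2,7}
  0: safe
  2: safe
  7: safe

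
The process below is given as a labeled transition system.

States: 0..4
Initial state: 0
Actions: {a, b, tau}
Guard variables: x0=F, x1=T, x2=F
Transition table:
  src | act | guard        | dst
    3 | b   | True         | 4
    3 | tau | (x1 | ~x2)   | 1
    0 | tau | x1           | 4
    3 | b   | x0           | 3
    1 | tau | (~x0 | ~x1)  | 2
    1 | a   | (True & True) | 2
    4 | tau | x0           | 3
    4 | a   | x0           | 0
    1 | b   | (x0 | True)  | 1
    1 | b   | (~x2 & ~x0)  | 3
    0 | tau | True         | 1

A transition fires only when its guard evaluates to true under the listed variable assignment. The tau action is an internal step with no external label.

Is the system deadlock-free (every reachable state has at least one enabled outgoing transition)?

Answer: DEADLOCK at state 2

Analysis:
R = {0,1,2,3,4}
  0: tau→1  tau→4  [deg 2]
  1: a→2  b→1  b→3  tau→2  [deg 4]
  2: ∅  [STUCK]
  3: b→4  tau→1  [deg 2]
  4: ∅  [STUCK]
witness 2: tau·tau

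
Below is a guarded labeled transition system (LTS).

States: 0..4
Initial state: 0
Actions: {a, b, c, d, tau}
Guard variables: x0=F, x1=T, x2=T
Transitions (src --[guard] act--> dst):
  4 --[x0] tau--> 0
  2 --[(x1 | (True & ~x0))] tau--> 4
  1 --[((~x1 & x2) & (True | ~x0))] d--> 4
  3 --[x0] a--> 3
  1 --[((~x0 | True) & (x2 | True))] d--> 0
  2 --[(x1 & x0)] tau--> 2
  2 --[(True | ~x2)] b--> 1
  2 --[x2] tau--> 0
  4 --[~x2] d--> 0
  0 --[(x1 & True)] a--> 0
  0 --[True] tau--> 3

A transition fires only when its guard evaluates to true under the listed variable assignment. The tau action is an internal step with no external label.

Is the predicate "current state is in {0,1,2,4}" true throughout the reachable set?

Answer: INVARIANT VIOLATED at state 3

Trace:
Inv-set: {0,1,2,4}
Reachable = {0,3}
  0: ✓
  3: VIOLATES
counterexample path to 3: tau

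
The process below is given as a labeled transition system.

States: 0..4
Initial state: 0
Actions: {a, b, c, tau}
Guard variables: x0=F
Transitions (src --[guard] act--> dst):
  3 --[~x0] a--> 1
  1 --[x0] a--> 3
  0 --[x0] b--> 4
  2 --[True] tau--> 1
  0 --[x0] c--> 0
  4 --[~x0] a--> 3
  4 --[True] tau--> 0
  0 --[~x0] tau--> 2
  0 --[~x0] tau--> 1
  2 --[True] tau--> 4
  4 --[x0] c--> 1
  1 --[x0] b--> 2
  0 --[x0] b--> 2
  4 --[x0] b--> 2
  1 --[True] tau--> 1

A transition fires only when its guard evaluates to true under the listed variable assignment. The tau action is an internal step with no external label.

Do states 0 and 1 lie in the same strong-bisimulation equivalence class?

Compute ~ classes (split until stable):
  round 0: {{0,1,2,3,4}}
  round 1: {{0,1,2},{3},{4}}
  round 2: {{0,1},{2},{3},{4}}
  round 3: {{0},{1},{2},{3},{4}}
stable after 4 split(s): 5 block(s)
[0]={0}  [1]={1}

Answer: NOT BISIMILAR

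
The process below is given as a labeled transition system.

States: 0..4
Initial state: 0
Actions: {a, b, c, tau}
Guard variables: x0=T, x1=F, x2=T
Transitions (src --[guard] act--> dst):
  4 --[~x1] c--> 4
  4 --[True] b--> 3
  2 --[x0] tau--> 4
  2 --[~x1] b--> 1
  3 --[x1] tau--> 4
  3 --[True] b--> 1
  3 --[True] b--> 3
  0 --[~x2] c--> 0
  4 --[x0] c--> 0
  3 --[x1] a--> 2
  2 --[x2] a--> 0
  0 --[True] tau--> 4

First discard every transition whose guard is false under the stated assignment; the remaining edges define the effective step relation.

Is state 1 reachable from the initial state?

After dropping false guards: 9 live edges.
depth 0: {0}
depth 1: {4}  total {0,4}
depth 2: {3}  total {0,3,4}
depth 3: {1}  total {0,1,3,4}
R = {0,1,3,4}
Path to 1: tau·b·b

Answer: REACHABLE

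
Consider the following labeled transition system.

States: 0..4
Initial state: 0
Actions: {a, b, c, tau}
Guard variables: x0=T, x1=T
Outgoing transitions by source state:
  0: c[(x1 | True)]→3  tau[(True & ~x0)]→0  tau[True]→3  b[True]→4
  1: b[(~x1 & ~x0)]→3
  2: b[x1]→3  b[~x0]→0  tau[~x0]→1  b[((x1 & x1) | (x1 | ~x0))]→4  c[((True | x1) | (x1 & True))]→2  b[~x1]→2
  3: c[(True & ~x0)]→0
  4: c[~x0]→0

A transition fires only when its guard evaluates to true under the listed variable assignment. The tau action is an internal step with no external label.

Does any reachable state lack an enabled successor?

Answer: DEADLOCK at state 3

Working:
Reachable = {0,3,4}
  0: b→4  c→3  tau→3  [3 exit(s)]
  3: ∅  [no exit]
  4: ∅  [no exit]
witness 3: c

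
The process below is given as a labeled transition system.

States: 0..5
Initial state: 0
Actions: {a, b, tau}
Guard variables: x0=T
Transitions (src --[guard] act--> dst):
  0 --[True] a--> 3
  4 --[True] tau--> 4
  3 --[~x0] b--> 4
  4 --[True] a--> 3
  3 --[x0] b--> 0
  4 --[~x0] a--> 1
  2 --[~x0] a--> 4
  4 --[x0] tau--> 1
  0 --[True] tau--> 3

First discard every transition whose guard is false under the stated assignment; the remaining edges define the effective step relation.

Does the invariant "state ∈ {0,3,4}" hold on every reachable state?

Safe = {0,3,4}
Reachable = {0,3}
  0: ✓
  3: ✓

Answer: INVARIANT HOLDS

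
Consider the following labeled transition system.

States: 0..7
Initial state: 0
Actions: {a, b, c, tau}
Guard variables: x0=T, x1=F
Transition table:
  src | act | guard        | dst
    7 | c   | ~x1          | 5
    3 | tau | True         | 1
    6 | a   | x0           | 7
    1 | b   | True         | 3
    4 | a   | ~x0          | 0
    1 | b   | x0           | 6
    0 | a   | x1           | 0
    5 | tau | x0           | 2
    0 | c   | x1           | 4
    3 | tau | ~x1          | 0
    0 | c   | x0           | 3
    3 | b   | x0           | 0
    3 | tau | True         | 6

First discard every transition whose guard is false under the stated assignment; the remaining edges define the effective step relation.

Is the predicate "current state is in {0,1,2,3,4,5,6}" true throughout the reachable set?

Safe = {0,1,2,3,4,5,6}
Reach set: {0,1,2,3,5,6,7}
  0: safe
  1: safe
  2: safe
  3: safe
  5: safe
  6: safe
  7: VIOLATES
reach 7 via c·tau·a — violates

Answer: INVARIANT VIOLATED at state 7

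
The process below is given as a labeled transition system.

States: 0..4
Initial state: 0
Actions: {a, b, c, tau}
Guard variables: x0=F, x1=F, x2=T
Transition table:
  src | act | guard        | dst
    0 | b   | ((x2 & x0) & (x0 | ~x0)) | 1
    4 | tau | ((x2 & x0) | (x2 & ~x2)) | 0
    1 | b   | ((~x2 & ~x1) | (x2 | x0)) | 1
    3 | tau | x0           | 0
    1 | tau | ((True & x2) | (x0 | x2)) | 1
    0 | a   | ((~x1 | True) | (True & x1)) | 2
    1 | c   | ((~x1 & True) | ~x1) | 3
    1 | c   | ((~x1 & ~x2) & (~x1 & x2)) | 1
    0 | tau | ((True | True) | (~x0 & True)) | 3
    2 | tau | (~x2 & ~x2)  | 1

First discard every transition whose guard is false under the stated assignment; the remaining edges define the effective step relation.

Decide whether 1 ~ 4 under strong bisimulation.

Answer: NOT BISIMILAR

Trace:
Compute ~ classes (split until stable):
  P[0] = {{0,1,2,3,4}}
  P[1] = {{0},{1},{2,3,4}}
3 equivalence class(es) (converged in 2)
[1]={1}  [4]={2,3,4}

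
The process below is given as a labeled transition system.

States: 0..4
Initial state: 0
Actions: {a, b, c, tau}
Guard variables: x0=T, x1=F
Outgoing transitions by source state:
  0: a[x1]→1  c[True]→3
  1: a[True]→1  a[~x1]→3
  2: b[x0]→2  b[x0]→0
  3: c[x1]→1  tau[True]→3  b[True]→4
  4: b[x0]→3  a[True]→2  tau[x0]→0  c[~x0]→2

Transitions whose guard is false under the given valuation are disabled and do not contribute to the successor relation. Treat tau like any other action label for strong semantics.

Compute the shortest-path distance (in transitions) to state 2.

BFS to 2:
  depth 0: {0}
  depth 1: {3}
  depth 2: {4}
  depth 3: {2}
2 enters at depth 3; path c·b·a

Answer: 3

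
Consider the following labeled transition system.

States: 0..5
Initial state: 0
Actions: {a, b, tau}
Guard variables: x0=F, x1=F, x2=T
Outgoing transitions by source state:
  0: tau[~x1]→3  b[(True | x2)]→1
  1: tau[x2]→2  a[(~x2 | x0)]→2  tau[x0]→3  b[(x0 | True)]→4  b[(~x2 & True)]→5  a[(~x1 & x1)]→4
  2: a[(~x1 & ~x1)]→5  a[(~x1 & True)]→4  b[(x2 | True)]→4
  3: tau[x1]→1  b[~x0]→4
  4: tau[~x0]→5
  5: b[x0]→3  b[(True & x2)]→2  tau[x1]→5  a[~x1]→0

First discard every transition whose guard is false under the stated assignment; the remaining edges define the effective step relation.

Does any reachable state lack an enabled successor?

Reachable = {0,1,2,3,4,5}
  0: b→1  tau→3  [2 out]
  1: b→4  tau→2  [2 out]
  2: a→4  a→5  b→4  [3 out]
  3: b→4  [1 out]
  4: tau→5  [1 out]
  5: a→0  b→2  [2 out]

Answer: DEADLOCK-FREE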